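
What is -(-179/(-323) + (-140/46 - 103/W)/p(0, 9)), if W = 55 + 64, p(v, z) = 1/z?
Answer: 1800710/52003 ≈ 34.627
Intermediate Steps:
W = 119
-(-179/(-323) + (-140/46 - 103/W)/p(0, 9)) = -(-179/(-323) + (-140/46 - 103/119)/(1/9)) = -(-179*(-1/323) + (-140*1/46 - 103*1/119)/(⅑)) = -(179/323 + (-70/23 - 103/119)*9) = -(179/323 - 10699/2737*9) = -(179/323 - 96291/2737) = -1*(-1800710/52003) = 1800710/52003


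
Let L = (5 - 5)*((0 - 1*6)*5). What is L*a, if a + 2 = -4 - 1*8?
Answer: 0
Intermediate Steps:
a = -14 (a = -2 + (-4 - 1*8) = -2 + (-4 - 8) = -2 - 12 = -14)
L = 0 (L = 0*((0 - 6)*5) = 0*(-6*5) = 0*(-30) = 0)
L*a = 0*(-14) = 0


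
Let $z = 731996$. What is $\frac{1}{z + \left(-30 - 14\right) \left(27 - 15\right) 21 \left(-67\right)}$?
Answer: $\frac{1}{1474892} \approx 6.7802 \cdot 10^{-7}$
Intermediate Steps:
$\frac{1}{z + \left(-30 - 14\right) \left(27 - 15\right) 21 \left(-67\right)} = \frac{1}{731996 + \left(-30 - 14\right) \left(27 - 15\right) 21 \left(-67\right)} = \frac{1}{731996 + \left(-44\right) 12 \cdot 21 \left(-67\right)} = \frac{1}{731996 + \left(-528\right) 21 \left(-67\right)} = \frac{1}{731996 - -742896} = \frac{1}{731996 + 742896} = \frac{1}{1474892}$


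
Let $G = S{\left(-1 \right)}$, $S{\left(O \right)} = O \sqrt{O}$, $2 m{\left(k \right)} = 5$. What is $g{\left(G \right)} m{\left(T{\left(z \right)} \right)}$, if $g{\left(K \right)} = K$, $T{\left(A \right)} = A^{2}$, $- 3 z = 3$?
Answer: $- \frac{5 i}{2} \approx - 2.5 i$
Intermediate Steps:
$z = -1$ ($z = \left(- \frac{1}{3}\right) 3 = -1$)
$m{\left(k \right)} = \frac{5}{2}$ ($m{\left(k \right)} = \frac{1}{2} \cdot 5 = \frac{5}{2}$)
$S{\left(O \right)} = O^{\frac{3}{2}}$
$G = - i$ ($G = \left(-1\right)^{\frac{3}{2}} = - i \approx - 1.0 i$)
$g{\left(G \right)} m{\left(T{\left(z \right)} \right)} = - i \frac{5}{2} = - \frac{5 i}{2}$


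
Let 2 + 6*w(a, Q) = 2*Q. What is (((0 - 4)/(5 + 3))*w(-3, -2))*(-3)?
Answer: -3/2 ≈ -1.5000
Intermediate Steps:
w(a, Q) = -⅓ + Q/3 (w(a, Q) = -⅓ + (2*Q)/6 = -⅓ + Q/3)
(((0 - 4)/(5 + 3))*w(-3, -2))*(-3) = (((0 - 4)/(5 + 3))*(-⅓ + (⅓)*(-2)))*(-3) = ((-4/8)*(-⅓ - ⅔))*(-3) = (-4*⅛*(-1))*(-3) = -½*(-1)*(-3) = (½)*(-3) = -3/2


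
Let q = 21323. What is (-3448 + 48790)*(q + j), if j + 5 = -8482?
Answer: 582009912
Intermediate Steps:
j = -8487 (j = -5 - 8482 = -8487)
(-3448 + 48790)*(q + j) = (-3448 + 48790)*(21323 - 8487) = 45342*12836 = 582009912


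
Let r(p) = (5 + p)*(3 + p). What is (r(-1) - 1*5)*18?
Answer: 54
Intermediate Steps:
r(p) = (3 + p)*(5 + p)
(r(-1) - 1*5)*18 = ((15 + (-1)² + 8*(-1)) - 1*5)*18 = ((15 + 1 - 8) - 5)*18 = (8 - 5)*18 = 3*18 = 54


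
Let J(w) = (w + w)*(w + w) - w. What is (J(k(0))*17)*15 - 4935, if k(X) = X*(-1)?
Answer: -4935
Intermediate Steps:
k(X) = -X
J(w) = -w + 4*w² (J(w) = (2*w)*(2*w) - w = 4*w² - w = -w + 4*w²)
(J(k(0))*17)*15 - 4935 = (((-1*0)*(-1 + 4*(-1*0)))*17)*15 - 4935 = ((0*(-1 + 4*0))*17)*15 - 4935 = ((0*(-1 + 0))*17)*15 - 4935 = ((0*(-1))*17)*15 - 4935 = (0*17)*15 - 4935 = 0*15 - 4935 = 0 - 4935 = -4935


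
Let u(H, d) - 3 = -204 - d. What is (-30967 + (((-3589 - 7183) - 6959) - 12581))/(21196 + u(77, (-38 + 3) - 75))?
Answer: -61279/21105 ≈ -2.9035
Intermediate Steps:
u(H, d) = -201 - d (u(H, d) = 3 + (-204 - d) = -201 - d)
(-30967 + (((-3589 - 7183) - 6959) - 12581))/(21196 + u(77, (-38 + 3) - 75)) = (-30967 + (((-3589 - 7183) - 6959) - 12581))/(21196 + (-201 - ((-38 + 3) - 75))) = (-30967 + ((-10772 - 6959) - 12581))/(21196 + (-201 - (-35 - 75))) = (-30967 + (-17731 - 12581))/(21196 + (-201 - 1*(-110))) = (-30967 - 30312)/(21196 + (-201 + 110)) = -61279/(21196 - 91) = -61279/21105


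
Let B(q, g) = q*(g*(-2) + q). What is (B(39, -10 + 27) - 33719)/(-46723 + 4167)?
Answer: 8381/10639 ≈ 0.78776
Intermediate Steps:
B(q, g) = q*(q - 2*g) (B(q, g) = q*(-2*g + q) = q*(q - 2*g))
(B(39, -10 + 27) - 33719)/(-46723 + 4167) = (39*(39 - 2*(-10 + 27)) - 33719)/(-46723 + 4167) = (39*(39 - 2*17) - 33719)/(-42556) = (39*(39 - 34) - 33719)*(-1/42556) = (39*5 - 33719)*(-1/42556) = (195 - 33719)*(-1/42556) = -33524*(-1/42556) = 8381/10639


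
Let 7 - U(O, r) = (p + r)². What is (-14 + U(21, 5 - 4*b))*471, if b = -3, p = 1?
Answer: -155901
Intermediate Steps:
U(O, r) = 7 - (1 + r)²
(-14 + U(21, 5 - 4*b))*471 = (-14 + (7 - (1 + (5 - 4*(-3)))²))*471 = (-14 + (7 - (1 + (5 + 12))²))*471 = (-14 + (7 - (1 + 17)²))*471 = (-14 + (7 - 1*18²))*471 = (-14 + (7 - 1*324))*471 = (-14 + (7 - 324))*471 = (-14 - 317)*471 = -331*471 = -155901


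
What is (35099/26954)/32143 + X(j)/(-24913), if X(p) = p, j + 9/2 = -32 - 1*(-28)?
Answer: 4119335987/10792092639643 ≈ 0.00038170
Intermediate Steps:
j = -17/2 (j = -9/2 + (-32 - 1*(-28)) = -9/2 + (-32 + 28) = -9/2 - 4 = -17/2 ≈ -8.5000)
(35099/26954)/32143 + X(j)/(-24913) = (35099/26954)/32143 - 17/2/(-24913) = (35099*(1/26954))*(1/32143) - 17/2*(-1/24913) = (35099/26954)*(1/32143) + 17/49826 = 35099/866382422 + 17/49826 = 4119335987/10792092639643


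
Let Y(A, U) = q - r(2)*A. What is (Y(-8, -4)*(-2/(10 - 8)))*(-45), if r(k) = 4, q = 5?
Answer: 1665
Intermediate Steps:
Y(A, U) = 5 - 4*A
(Y(-8, -4)*(-2/(10 - 8)))*(-45) = ((5 - 4*(-8))*(-2/(10 - 8)))*(-45) = ((5 + 32)*(-2/2))*(-45) = (37*((½)*(-2)))*(-45) = (37*(-1))*(-45) = -37*(-45) = 1665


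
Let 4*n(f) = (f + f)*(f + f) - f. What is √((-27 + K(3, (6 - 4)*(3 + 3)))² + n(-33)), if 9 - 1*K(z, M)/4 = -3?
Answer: √6153/2 ≈ 39.221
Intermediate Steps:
K(z, M) = 48 (K(z, M) = 36 - 4*(-3) = 36 + 12 = 48)
n(f) = f² - f/4 (n(f) = ((f + f)*(f + f) - f)/4 = ((2*f)*(2*f) - f)/4 = (4*f² - f)/4 = (-f + 4*f²)/4 = f² - f/4)
√((-27 + K(3, (6 - 4)*(3 + 3)))² + n(-33)) = √((-27 + 48)² - 33*(-¼ - 33)) = √(21² - 33*(-133/4)) = √(441 + 4389/4) = √(6153/4) = √6153/2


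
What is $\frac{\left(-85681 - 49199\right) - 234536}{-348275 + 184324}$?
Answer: $\frac{369416}{163951} \approx 2.2532$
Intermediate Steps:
$\frac{\left(-85681 - 49199\right) - 234536}{-348275 + 184324} = \frac{\left(-85681 - 49199\right) - 234536}{-163951} = \left(-134880 - 234536\right) \left(- \frac{1}{163951}\right) = \left(-369416\right) \left(- \frac{1}{163951}\right) = \frac{369416}{163951}$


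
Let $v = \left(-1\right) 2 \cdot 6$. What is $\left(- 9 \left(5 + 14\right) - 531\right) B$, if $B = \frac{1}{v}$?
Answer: $\frac{117}{2} \approx 58.5$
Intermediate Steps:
$v = -12$ ($v = \left(-2\right) 6 = -12$)
$B = - \frac{1}{12}$ ($B = \frac{1}{-12} = - \frac{1}{12} \approx -0.083333$)
$\left(- 9 \left(5 + 14\right) - 531\right) B = \left(- 9 \left(5 + 14\right) - 531\right) \left(- \frac{1}{12}\right) = \left(\left(-9\right) 19 - 531\right) \left(- \frac{1}{12}\right) = \left(-171 - 531\right) \left(- \frac{1}{12}\right) = \left(-702\right) \left(- \frac{1}{12}\right) = \frac{117}{2}$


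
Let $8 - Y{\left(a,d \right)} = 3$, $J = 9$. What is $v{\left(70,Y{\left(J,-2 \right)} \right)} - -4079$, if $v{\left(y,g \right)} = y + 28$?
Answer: $4177$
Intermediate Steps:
$Y{\left(a,d \right)} = 5$ ($Y{\left(a,d \right)} = 8 - 3 = 5$)
$v{\left(y,g \right)} = 28 + y$
$v{\left(70,Y{\left(J,-2 \right)} \right)} - -4079 = \left(28 + 70\right) - -4079 = 98 + 4079 = 4177$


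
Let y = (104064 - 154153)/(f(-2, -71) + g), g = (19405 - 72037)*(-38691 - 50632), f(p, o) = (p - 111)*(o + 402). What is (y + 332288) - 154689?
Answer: 834930324919978/4701210733 ≈ 1.7760e+5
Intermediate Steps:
f(p, o) = (-111 + p)*(402 + o)
g = 4701248136 (g = -52632*(-89323) = 4701248136)
y = -50089/4701210733 (y = (104064 - 154153)/((-44622 - 111*(-71) + 402*(-2) - 71*(-2)) + 4701248136) = -50089/((-44622 + 7881 - 804 + 142) + 4701248136) = -50089/(-37403 + 4701248136) = -50089/4701210733 ≈ -1.0654e-5)
(y + 332288) - 154689 = (-50089/4701210733 + 332288) - 154689 = 1562155911997015/4701210733 - 154689 = 834930324919978/4701210733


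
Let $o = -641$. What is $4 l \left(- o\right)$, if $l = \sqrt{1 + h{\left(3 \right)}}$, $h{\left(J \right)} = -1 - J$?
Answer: $2564 i \sqrt{3} \approx 4441.0 i$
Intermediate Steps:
$l = i \sqrt{3}$ ($l = \sqrt{1 - 4} = \sqrt{-3} = i \sqrt{3} \approx 1.732 i$)
$4 l \left(- o\right) = 4 i \sqrt{3} \left(\left(-1\right) \left(-641\right)\right) = 4 i \sqrt{3} \cdot 641 = 2564 i \sqrt{3}$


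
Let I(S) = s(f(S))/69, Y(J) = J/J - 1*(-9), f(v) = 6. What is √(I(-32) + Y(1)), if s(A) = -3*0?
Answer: √10 ≈ 3.1623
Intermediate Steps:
s(A) = 0
Y(J) = 10 (Y(J) = 1 + 9 = 10)
I(S) = 0 (I(S) = 0/69 = 0*(1/69) = 0)
√(I(-32) + Y(1)) = √(0 + 10) = √10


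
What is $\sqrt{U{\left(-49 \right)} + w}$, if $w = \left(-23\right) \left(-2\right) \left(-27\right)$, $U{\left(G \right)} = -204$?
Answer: $i \sqrt{1446} \approx 38.026 i$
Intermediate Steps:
$w = -1242$ ($w = 46 \left(-27\right) = -1242$)
$\sqrt{U{\left(-49 \right)} + w} = \sqrt{-204 - 1242} = \sqrt{-1446} = i \sqrt{1446}$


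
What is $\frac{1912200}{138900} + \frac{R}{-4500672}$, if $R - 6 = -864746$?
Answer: $\frac{7271914487}{520952784} \approx 13.959$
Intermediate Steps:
$R = -864740$ ($R = 6 - 864746 = -864740$)
$\frac{1912200}{138900} + \frac{R}{-4500672} = \frac{1912200}{138900} - \frac{864740}{-4500672} = 1912200 \cdot \frac{1}{138900} - - \frac{216185}{1125168} = \frac{6374}{463} + \frac{216185}{1125168} = \frac{7271914487}{520952784}$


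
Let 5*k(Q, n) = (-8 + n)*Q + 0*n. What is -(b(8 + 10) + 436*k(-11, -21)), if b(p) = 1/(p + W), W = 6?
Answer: -3338021/120 ≈ -27817.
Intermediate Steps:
k(Q, n) = Q*(-8 + n)/5 (k(Q, n) = ((-8 + n)*Q + 0*n)/5 = (Q*(-8 + n) + 0)/5 = (Q*(-8 + n))/5 = Q*(-8 + n)/5)
b(p) = 1/(6 + p) (b(p) = 1/(p + 6) = 1/(6 + p))
-(b(8 + 10) + 436*k(-11, -21)) = -(1/(6 + (8 + 10)) + 436*((⅕)*(-11)*(-8 - 21))) = -(1/(6 + 18) + 436*((⅕)*(-11)*(-29))) = -(1/24 + 436*(319/5)) = -(1/24 + 139084/5) = -1*3338021/120 = -3338021/120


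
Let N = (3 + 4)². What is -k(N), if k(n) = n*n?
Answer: -2401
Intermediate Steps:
N = 49 (N = 7² = 49)
k(n) = n²
-k(N) = -1*49² = -1*2401 = -2401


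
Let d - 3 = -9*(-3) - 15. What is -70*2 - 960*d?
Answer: -14540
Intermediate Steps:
d = 15 (d = 3 + (-9*(-3) - 15) = 3 + (27 - 15) = 3 + 12 = 15)
-70*2 - 960*d = -70*2 - 960*15 = -140 - 14400 = -14540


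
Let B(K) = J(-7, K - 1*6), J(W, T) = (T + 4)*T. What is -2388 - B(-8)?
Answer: -2528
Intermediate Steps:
J(W, T) = T*(4 + T) (J(W, T) = (4 + T)*T = T*(4 + T))
B(K) = (-6 + K)*(-2 + K) (B(K) = (K - 1*6)*(4 + (K - 1*6)) = (K - 6)*(4 + (K - 6)) = (-6 + K)*(4 + (-6 + K)) = (-6 + K)*(-2 + K))
-2388 - B(-8) = -2388 - (-6 - 8)*(-2 - 8) = -2388 - (-14)*(-10) = -2388 - 1*140 = -2388 - 140 = -2528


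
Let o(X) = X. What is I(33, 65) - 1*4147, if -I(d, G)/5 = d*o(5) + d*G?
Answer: -15697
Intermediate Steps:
I(d, G) = -25*d - 5*G*d (I(d, G) = -5*(d*5 + d*G) = -5*(5*d + G*d) = -25*d - 5*G*d)
I(33, 65) - 1*4147 = -5*33*(5 + 65) - 1*4147 = -5*33*70 - 4147 = -11550 - 4147 = -15697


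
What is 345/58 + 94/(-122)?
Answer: 18319/3538 ≈ 5.1778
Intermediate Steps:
345/58 + 94/(-122) = 345*(1/58) + 94*(-1/122) = 345/58 - 47/61 = 18319/3538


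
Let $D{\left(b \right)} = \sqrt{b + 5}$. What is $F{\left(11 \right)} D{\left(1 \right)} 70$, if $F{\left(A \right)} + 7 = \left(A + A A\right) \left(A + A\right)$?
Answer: $202790 \sqrt{6} \approx 4.9673 \cdot 10^{5}$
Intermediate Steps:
$D{\left(b \right)} = \sqrt{5 + b}$
$F{\left(A \right)} = -7 + 2 A \left(A + A^{2}\right)$ ($F{\left(A \right)} = -7 + \left(A + A A\right) \left(A + A\right) = -7 + \left(A + A^{2}\right) 2 A = -7 + 2 A \left(A + A^{2}\right)$)
$F{\left(11 \right)} D{\left(1 \right)} 70 = \left(-7 + 2 \cdot 11^{2} + 2 \cdot 11^{3}\right) \sqrt{5 + 1} \cdot 70 = \left(-7 + 2 \cdot 121 + 2 \cdot 1331\right) \sqrt{6} \cdot 70 = \left(-7 + 242 + 2662\right) \sqrt{6} \cdot 70 = 2897 \sqrt{6} \cdot 70 = 202790 \sqrt{6}$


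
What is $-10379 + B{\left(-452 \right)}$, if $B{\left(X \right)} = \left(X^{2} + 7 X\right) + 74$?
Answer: $190835$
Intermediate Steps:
$B{\left(X \right)} = 74 + X^{2} + 7 X$
$-10379 + B{\left(-452 \right)} = -10379 + \left(74 + \left(-452\right)^{2} + 7 \left(-452\right)\right) = -10379 + \left(74 + 204304 - 3164\right) = -10379 + 201214 = 190835$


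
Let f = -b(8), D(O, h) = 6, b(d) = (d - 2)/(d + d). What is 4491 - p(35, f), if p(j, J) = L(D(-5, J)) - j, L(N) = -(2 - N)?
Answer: 4522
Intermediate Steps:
b(d) = (-2 + d)/(2*d) (b(d) = (-2 + d)/((2*d)) = (-2 + d)*(1/(2*d)) = (-2 + d)/(2*d))
L(N) = -2 + N
f = -3/8 (f = -(-2 + 8)/(2*8) = -6/(2*8) = -1*3/8 = -3/8 ≈ -0.37500)
p(j, J) = 4 - j (p(j, J) = (-2 + 6) - j = 4 - j)
4491 - p(35, f) = 4491 - (4 - 1*35) = 4491 - (4 - 35) = 4491 - 1*(-31) = 4491 + 31 = 4522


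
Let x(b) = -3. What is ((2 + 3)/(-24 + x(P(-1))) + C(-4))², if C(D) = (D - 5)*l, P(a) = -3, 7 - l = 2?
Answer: 1488400/729 ≈ 2041.7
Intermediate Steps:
l = 5 (l = 7 - 1*2 = 7 - 2 = 5)
C(D) = -25 + 5*D (C(D) = (D - 5)*5 = (-5 + D)*5 = -25 + 5*D)
((2 + 3)/(-24 + x(P(-1))) + C(-4))² = ((2 + 3)/(-24 - 3) + (-25 + 5*(-4)))² = (5/(-27) + (-25 - 20))² = (5*(-1/27) - 45)² = (-5/27 - 45)² = (-1220/27)² = 1488400/729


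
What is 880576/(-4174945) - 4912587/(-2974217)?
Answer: 17890756423723/12417192393065 ≈ 1.4408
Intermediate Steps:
880576/(-4174945) - 4912587/(-2974217) = 880576*(-1/4174945) - 4912587*(-1/2974217) = -880576/4174945 + 4912587/2974217 = 17890756423723/12417192393065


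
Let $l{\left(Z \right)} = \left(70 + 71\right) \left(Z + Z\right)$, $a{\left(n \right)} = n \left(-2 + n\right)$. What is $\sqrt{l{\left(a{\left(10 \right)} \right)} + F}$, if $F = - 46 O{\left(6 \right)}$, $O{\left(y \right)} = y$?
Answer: $6 \sqrt{619} \approx 149.28$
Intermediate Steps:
$l{\left(Z \right)} = 282 Z$ ($l{\left(Z \right)} = 141 \cdot 2 Z = 282 Z$)
$F = -276$ ($F = \left(-46\right) 6 = -276$)
$\sqrt{l{\left(a{\left(10 \right)} \right)} + F} = \sqrt{282 \cdot 10 \left(-2 + 10\right) - 276} = \sqrt{282 \cdot 10 \cdot 8 - 276} = \sqrt{282 \cdot 80 - 276} = \sqrt{22560 - 276} = \sqrt{22284} = 6 \sqrt{619}$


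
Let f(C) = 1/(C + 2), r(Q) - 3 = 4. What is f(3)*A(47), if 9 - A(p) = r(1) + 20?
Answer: -18/5 ≈ -3.6000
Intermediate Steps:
r(Q) = 7 (r(Q) = 3 + 4 = 7)
A(p) = -18 (A(p) = 9 - (7 + 20) = 9 - 1*27 = 9 - 27 = -18)
f(C) = 1/(2 + C)
f(3)*A(47) = -18/(2 + 3) = -18/5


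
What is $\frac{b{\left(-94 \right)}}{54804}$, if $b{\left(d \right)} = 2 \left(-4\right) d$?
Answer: $\frac{188}{13701} \approx 0.013722$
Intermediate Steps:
$b{\left(d \right)} = - 8 d$
$\frac{b{\left(-94 \right)}}{54804} = \frac{\left(-8\right) \left(-94\right)}{54804} = 752 \cdot \frac{1}{54804} = \frac{188}{13701}$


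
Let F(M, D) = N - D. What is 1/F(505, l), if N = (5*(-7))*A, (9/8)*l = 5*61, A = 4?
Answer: -9/3700 ≈ -0.0024324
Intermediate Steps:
l = 2440/9 (l = 8*(5*61)/9 = (8/9)*305 = 2440/9 ≈ 271.11)
N = -140 (N = (5*(-7))*4 = -35*4 = -140)
F(M, D) = -140 - D
1/F(505, l) = 1/(-140 - 1*2440/9) = 1/(-140 - 2440/9) = 1/(-3700/9) = -9/3700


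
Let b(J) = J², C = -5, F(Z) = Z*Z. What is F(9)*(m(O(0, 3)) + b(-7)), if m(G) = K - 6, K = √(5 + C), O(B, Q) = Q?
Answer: 3483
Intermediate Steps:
F(Z) = Z²
K = 0 (K = √(5 - 5) = √0 = 0)
m(G) = -6 (m(G) = 0 - 6 = -6)
F(9)*(m(O(0, 3)) + b(-7)) = 9²*(-6 + (-7)²) = 81*(-6 + 49) = 81*43 = 3483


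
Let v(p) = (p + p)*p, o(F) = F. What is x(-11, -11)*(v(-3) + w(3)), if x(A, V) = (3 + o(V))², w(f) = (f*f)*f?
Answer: 2880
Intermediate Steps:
w(f) = f³ (w(f) = f²*f = f³)
x(A, V) = (3 + V)²
v(p) = 2*p² (v(p) = (2*p)*p = 2*p²)
x(-11, -11)*(v(-3) + w(3)) = (3 - 11)²*(2*(-3)² + 3³) = (-8)²*(2*9 + 27) = 64*(18 + 27) = 64*45 = 2880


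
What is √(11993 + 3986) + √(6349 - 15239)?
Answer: 29*√19 + I*√8890 ≈ 126.41 + 94.287*I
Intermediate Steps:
√(11993 + 3986) + √(6349 - 15239) = √15979 + √(-8890) = 29*√19 + I*√8890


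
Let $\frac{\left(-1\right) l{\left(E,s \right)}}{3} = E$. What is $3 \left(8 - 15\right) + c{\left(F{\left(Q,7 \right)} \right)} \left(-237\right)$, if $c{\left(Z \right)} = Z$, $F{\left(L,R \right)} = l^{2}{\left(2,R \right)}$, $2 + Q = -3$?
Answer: $-8553$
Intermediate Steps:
$Q = -5$ ($Q = -2 - 3 = -5$)
$l{\left(E,s \right)} = - 3 E$
$F{\left(L,R \right)} = 36$ ($F{\left(L,R \right)} = \left(\left(-3\right) 2\right)^{2} = \left(-6\right)^{2} = 36$)
$3 \left(8 - 15\right) + c{\left(F{\left(Q,7 \right)} \right)} \left(-237\right) = 3 \left(8 - 15\right) + 36 \left(-237\right) = 3 \left(-7\right) - 8532 = -21 - 8532 = -8553$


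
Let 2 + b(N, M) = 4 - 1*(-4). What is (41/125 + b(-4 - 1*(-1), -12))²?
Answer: 625681/15625 ≈ 40.044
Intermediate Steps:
b(N, M) = 6 (b(N, M) = -2 + (4 - 1*(-4)) = -2 + (4 + 4) = -2 + 8 = 6)
(41/125 + b(-4 - 1*(-1), -12))² = (41/125 + 6)² = (791/125)² = 625681/15625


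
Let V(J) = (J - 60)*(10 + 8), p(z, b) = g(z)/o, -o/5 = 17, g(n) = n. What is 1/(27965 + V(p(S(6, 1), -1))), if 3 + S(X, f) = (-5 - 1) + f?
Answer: 85/2285369 ≈ 3.7193e-5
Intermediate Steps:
o = -85 (o = -5*17 = -85)
S(X, f) = -9 + f (S(X, f) = -3 + ((-5 - 1) + f) = -3 + (-6 + f) = -9 + f)
p(z, b) = -z/85 (p(z, b) = z/(-85) = z*(-1/85) = -z/85)
V(J) = -1080 + 18*J (V(J) = (-60 + J)*18 = -1080 + 18*J)
1/(27965 + V(p(S(6, 1), -1))) = 1/(27965 + (-1080 + 18*(-(-9 + 1)/85))) = 1/(27965 + (-1080 + 18*(-1/85*(-8)))) = 1/(27965 + (-1080 + 18*(8/85))) = 1/(27965 + (-1080 + 144/85)) = 1/(27965 - 91656/85) = 1/(2285369/85) = 85/2285369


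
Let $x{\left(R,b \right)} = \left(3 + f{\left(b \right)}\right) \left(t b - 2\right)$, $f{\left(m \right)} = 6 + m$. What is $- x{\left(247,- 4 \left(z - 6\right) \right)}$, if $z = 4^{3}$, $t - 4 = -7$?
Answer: $154762$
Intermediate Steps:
$t = -3$ ($t = 4 - 7 = -3$)
$z = 64$
$x{\left(R,b \right)} = \left(-2 - 3 b\right) \left(9 + b\right)$ ($x{\left(R,b \right)} = \left(3 + \left(6 + b\right)\right) \left(- 3 b - 2\right) = \left(9 + b\right) \left(-2 - 3 b\right) = \left(-2 - 3 b\right) \left(9 + b\right)$)
$- x{\left(247,- 4 \left(z - 6\right) \right)} = - (-18 - 29 \left(- 4 \left(64 - 6\right)\right) - 3 \left(- 4 \left(64 - 6\right)\right)^{2}) = - (-18 - 29 \left(\left(-4\right) 58\right) - 3 \left(\left(-4\right) 58\right)^{2}) = - (-18 - -6728 - 3 \left(-232\right)^{2}) = - (-18 + 6728 - 161472) = \left(-1\right) \left(-154762\right) = 154762$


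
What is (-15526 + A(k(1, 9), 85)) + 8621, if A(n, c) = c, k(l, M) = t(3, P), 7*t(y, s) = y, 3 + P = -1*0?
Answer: -6820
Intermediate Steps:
P = -3 (P = -3 - 1*0 = -3 + 0 = -3)
t(y, s) = y/7
k(l, M) = 3/7 (k(l, M) = (1/7)*3 = 3/7)
(-15526 + A(k(1, 9), 85)) + 8621 = (-15526 + 85) + 8621 = -15441 + 8621 = -6820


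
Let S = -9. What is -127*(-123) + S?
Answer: 15612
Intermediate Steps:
-127*(-123) + S = -127*(-123) - 9 = 15621 - 9 = 15612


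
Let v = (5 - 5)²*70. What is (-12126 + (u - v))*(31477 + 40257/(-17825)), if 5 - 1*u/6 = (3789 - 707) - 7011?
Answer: 6439585762104/17825 ≈ 3.6127e+8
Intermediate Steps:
v = 0 (v = 0²*70 = 0*70 = 0)
u = 23604 (u = 30 - 6*((3789 - 707) - 7011) = 30 - 6*(3082 - 7011) = 30 - 6*(-3929) = 30 + 23574 = 23604)
(-12126 + (u - v))*(31477 + 40257/(-17825)) = (-12126 + (23604 - 1*0))*(31477 + 40257/(-17825)) = (-12126 + (23604 + 0))*(31477 + 40257*(-1/17825)) = (-12126 + 23604)*(31477 - 40257/17825) = 11478*(561037268/17825) = 6439585762104/17825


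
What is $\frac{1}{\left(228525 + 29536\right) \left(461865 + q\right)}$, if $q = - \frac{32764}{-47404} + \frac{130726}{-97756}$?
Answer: $\frac{579253178}{69040709578419575055} \approx 8.39 \cdot 10^{-12}$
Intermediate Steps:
$q = - \frac{374257215}{579253178}$ ($q = \left(-32764\right) \left(- \frac{1}{47404}\right) + 130726 \left(- \frac{1}{97756}\right) = \frac{8191}{11851} - \frac{65363}{48878} = - \frac{374257215}{579253178} \approx -0.6461$)
$\frac{1}{\left(228525 + 29536\right) \left(461865 + q\right)} = \frac{1}{\left(228525 + 29536\right) \left(461865 - \frac{374257215}{579253178}\right)} = \frac{1}{258061 \cdot \frac{267536394799755}{579253178}} = \frac{1}{\frac{69040709578419575055}{579253178}} = \frac{579253178}{69040709578419575055}$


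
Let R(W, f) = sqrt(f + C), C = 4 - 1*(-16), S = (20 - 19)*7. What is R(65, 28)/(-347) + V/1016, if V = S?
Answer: 7/1016 - 4*sqrt(3)/347 ≈ -0.013076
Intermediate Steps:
S = 7 (S = 1*7 = 7)
C = 20 (C = 4 + 16 = 20)
V = 7
R(W, f) = sqrt(20 + f) (R(W, f) = sqrt(f + 20) = sqrt(20 + f))
R(65, 28)/(-347) + V/1016 = sqrt(20 + 28)/(-347) + 7/1016 = sqrt(48)*(-1/347) + 7*(1/1016) = (4*sqrt(3))*(-1/347) + 7/1016 = -4*sqrt(3)/347 + 7/1016 = 7/1016 - 4*sqrt(3)/347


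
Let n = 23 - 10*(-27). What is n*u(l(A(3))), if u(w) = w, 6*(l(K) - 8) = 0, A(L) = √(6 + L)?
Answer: 2344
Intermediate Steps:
l(K) = 8 (l(K) = 8 + (⅙)*0 = 8 + 0 = 8)
n = 293 (n = 23 + 270 = 293)
n*u(l(A(3))) = 293*8 = 2344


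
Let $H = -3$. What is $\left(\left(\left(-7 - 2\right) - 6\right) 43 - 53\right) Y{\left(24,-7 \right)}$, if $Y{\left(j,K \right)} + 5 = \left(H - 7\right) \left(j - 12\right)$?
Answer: $87250$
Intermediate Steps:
$Y{\left(j,K \right)} = 115 - 10 j$ ($Y{\left(j,K \right)} = -5 + \left(-3 - 7\right) \left(j - 12\right) = -5 - 10 \left(-12 + j\right) = -5 - \left(-120 + 10 j\right) = 115 - 10 j$)
$\left(\left(\left(-7 - 2\right) - 6\right) 43 - 53\right) Y{\left(24,-7 \right)} = \left(\left(\left(-7 - 2\right) - 6\right) 43 - 53\right) \left(115 - 240\right) = \left(\left(-9 - 6\right) 43 - 53\right) \left(115 - 240\right) = \left(\left(-15\right) 43 - 53\right) \left(-125\right) = \left(-645 - 53\right) \left(-125\right) = \left(-698\right) \left(-125\right) = 87250$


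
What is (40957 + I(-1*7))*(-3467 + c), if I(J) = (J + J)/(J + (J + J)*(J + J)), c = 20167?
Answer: 18467477900/27 ≈ 6.8398e+8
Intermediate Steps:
I(J) = 2*J/(J + 4*J²) (I(J) = (2*J)/(J + (2*J)*(2*J)) = (2*J)/(J + 4*J²) = 2*J/(J + 4*J²))
(40957 + I(-1*7))*(-3467 + c) = (40957 + 2/(1 + 4*(-1*7)))*(-3467 + 20167) = (40957 + 2/(1 + 4*(-7)))*16700 = (40957 + 2/(1 - 28))*16700 = (40957 + 2/(-27))*16700 = (40957 + 2*(-1/27))*16700 = (40957 - 2/27)*16700 = (1105837/27)*16700 = 18467477900/27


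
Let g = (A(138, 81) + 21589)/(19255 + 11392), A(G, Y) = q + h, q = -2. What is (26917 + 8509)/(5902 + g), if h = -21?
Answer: 542850311/90450080 ≈ 6.0017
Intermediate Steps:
A(G, Y) = -23 (A(G, Y) = -2 - 21 = -23)
g = 21566/30647 (g = (-23 + 21589)/(19255 + 11392) = 21566/30647 ≈ 0.70369)
(26917 + 8509)/(5902 + g) = (26917 + 8509)/(5902 + 21566/30647) = 35426/(180900160/30647) = 35426*(30647/180900160) = 542850311/90450080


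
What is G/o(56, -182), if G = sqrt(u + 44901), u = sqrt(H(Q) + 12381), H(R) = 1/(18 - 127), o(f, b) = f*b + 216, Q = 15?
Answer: -sqrt(533468781 + 218*sqrt(36774638))/1087384 ≈ -0.021267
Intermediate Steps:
o(f, b) = 216 + b*f (o(f, b) = b*f + 216 = 216 + b*f)
H(R) = -1/109 (H(R) = 1/(-109) = -1/109)
u = 2*sqrt(36774638)/109 (u = sqrt(-1/109 + 12381) = sqrt(1349528/109) = 2*sqrt(36774638)/109 ≈ 111.27)
G = sqrt(44901 + 2*sqrt(36774638)/109) (G = sqrt(2*sqrt(36774638)/109 + 44901) = sqrt(44901 + 2*sqrt(36774638)/109) ≈ 212.16)
G/o(56, -182) = (sqrt(533468781 + 218*sqrt(36774638))/109)/(216 - 182*56) = (sqrt(533468781 + 218*sqrt(36774638))/109)/(216 - 10192) = (sqrt(533468781 + 218*sqrt(36774638))/109)/(-9976) = (sqrt(533468781 + 218*sqrt(36774638))/109)*(-1/9976) = -sqrt(533468781 + 218*sqrt(36774638))/1087384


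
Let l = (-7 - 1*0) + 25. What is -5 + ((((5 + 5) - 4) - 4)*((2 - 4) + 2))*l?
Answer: -5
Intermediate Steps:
l = 18 (l = (-7 + 0) + 25 = -7 + 25 = 18)
-5 + ((((5 + 5) - 4) - 4)*((2 - 4) + 2))*l = -5 + ((((5 + 5) - 4) - 4)*((2 - 4) + 2))*18 = -5 + (((10 - 4) - 4)*(-2 + 2))*18 = -5 + ((6 - 4)*0)*18 = -5 + (2*0)*18 = -5 + 0*18 = -5 + 0 = -5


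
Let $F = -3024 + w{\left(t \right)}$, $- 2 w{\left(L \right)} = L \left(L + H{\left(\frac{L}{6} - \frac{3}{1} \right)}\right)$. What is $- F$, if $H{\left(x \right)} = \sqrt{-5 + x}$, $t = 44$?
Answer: $3992 + \frac{22 i \sqrt{6}}{3} \approx 3992.0 + 17.963 i$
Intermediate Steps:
$w{\left(L \right)} = - \frac{L \left(L + \sqrt{-8 + \frac{L}{6}}\right)}{2}$ ($w{\left(L \right)} = - \frac{L \left(L + \sqrt{-5 + \left(\frac{L}{6} - \frac{3}{1}\right)}\right)}{2} = - \frac{L \left(L + \sqrt{-5 + \left(L \frac{1}{6} - 3\right)}\right)}{2} = - \frac{L \left(L + \sqrt{-5 + \left(\frac{L}{6} - 3\right)}\right)}{2} = - \frac{L \left(L + \sqrt{-5 + \left(-3 + \frac{L}{6}\right)}\right)}{2} = - \frac{L \left(L + \sqrt{-8 + \frac{L}{6}}\right)}{2}$)
$F = -3992 - \frac{22 i \sqrt{6}}{3}$ ($F = -3024 - \frac{11 \left(\sqrt{-288 + 6 \cdot 44} + 6 \cdot 44\right)}{3} = -3024 - \frac{11 \left(\sqrt{-288 + 264} + 264\right)}{3} = -3024 - \frac{11 \left(\sqrt{-24} + 264\right)}{3} = -3024 - \frac{11 \left(2 i \sqrt{6} + 264\right)}{3} = -3024 - \frac{11 \left(264 + 2 i \sqrt{6}\right)}{3} = -3024 - \left(968 + \frac{22 i \sqrt{6}}{3}\right) = -3992 - \frac{22 i \sqrt{6}}{3} \approx -3992.0 - 17.963 i$)
$- F = - (-3992 - \frac{22 i \sqrt{6}}{3}) = 3992 + \frac{22 i \sqrt{6}}{3}$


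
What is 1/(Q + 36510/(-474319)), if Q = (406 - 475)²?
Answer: 474319/2258196249 ≈ 0.00021004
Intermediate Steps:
Q = 4761 (Q = (-69)² = 4761)
1/(Q + 36510/(-474319)) = 1/(4761 + 36510/(-474319)) = 1/(4761 + 36510*(-1/474319)) = 1/(4761 - 36510/474319) = 1/(2258196249/474319) = 474319/2258196249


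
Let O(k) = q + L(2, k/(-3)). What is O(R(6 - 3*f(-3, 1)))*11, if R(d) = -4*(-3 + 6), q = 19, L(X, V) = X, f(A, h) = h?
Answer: 231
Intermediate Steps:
R(d) = -12 (R(d) = -4*3 = -12)
O(k) = 21 (O(k) = 19 + 2 = 21)
O(R(6 - 3*f(-3, 1)))*11 = 21*11 = 231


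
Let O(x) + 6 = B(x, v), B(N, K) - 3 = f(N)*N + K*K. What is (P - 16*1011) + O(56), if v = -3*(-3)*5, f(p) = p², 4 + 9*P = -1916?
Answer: 483746/3 ≈ 1.6125e+5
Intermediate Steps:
P = -640/3 (P = -4/9 + (⅑)*(-1916) = -4/9 - 1916/9 = -640/3 ≈ -213.33)
v = 45 (v = 9*5 = 45)
B(N, K) = 3 + K² + N³ (B(N, K) = 3 + (N²*N + K*K) = 3 + (N³ + K²) = 3 + (K² + N³) = 3 + K² + N³)
O(x) = 2022 + x³ (O(x) = -6 + (3 + 45² + x³) = -6 + (3 + 2025 + x³) = -6 + (2028 + x³) = 2022 + x³)
(P - 16*1011) + O(56) = (-640/3 - 16*1011) + (2022 + 56³) = (-640/3 - 16176) + (2022 + 175616) = -49168/3 + 177638 = 483746/3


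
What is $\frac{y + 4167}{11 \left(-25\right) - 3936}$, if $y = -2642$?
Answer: $- \frac{1525}{4211} \approx -0.36215$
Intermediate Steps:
$\frac{y + 4167}{11 \left(-25\right) - 3936} = \frac{-2642 + 4167}{11 \left(-25\right) - 3936} = \frac{1525}{-275 - 3936} = \frac{1525}{-4211} = 1525 \left(- \frac{1}{4211}\right) = - \frac{1525}{4211}$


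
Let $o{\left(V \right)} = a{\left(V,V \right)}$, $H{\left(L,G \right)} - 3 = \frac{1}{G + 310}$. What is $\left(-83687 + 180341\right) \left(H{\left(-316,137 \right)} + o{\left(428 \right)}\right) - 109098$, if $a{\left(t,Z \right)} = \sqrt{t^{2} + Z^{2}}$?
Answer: $\frac{26980954}{149} + 41367912 \sqrt{2} \approx 5.8684 \cdot 10^{7}$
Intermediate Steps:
$H{\left(L,G \right)} = 3 + \frac{1}{310 + G}$ ($H{\left(L,G \right)} = 3 + \frac{1}{G + 310} = 3 + \frac{1}{310 + G}$)
$a{\left(t,Z \right)} = \sqrt{Z^{2} + t^{2}}$
$o{\left(V \right)} = \sqrt{2} \sqrt{V^{2}}$ ($o{\left(V \right)} = \sqrt{V^{2} + V^{2}} = \sqrt{2 V^{2}} = \sqrt{2} \sqrt{V^{2}}$)
$\left(-83687 + 180341\right) \left(H{\left(-316,137 \right)} + o{\left(428 \right)}\right) - 109098 = \left(-83687 + 180341\right) \left(\frac{931 + 3 \cdot 137}{310 + 137} + \sqrt{2} \sqrt{428^{2}}\right) - 109098 = 96654 \left(\frac{931 + 411}{447} + \sqrt{2} \sqrt{183184}\right) - 109098 = 96654 \left(\frac{1}{447} \cdot 1342 + \sqrt{2} \cdot 428\right) - 109098 = 96654 \left(\frac{1342}{447} + 428 \sqrt{2}\right) - 109098 = \left(\frac{43236556}{149} + 41367912 \sqrt{2}\right) - 109098 = \frac{26980954}{149} + 41367912 \sqrt{2}$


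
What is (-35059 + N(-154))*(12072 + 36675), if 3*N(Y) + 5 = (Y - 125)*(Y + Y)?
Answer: -312793250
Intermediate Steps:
N(Y) = -5/3 + 2*Y*(-125 + Y)/3 (N(Y) = -5/3 + ((Y - 125)*(Y + Y))/3 = -5/3 + ((-125 + Y)*(2*Y))/3 = -5/3 + (2*Y*(-125 + Y))/3 = -5/3 + 2*Y*(-125 + Y)/3)
(-35059 + N(-154))*(12072 + 36675) = (-35059 + (-5/3 - 250/3*(-154) + (⅔)*(-154)²))*(12072 + 36675) = (-35059 + (-5/3 + 38500/3 + (⅔)*23716))*48747 = (-35059 + (-5/3 + 38500/3 + 47432/3))*48747 = (-35059 + 85927/3)*48747 = -19250/3*48747 = -312793250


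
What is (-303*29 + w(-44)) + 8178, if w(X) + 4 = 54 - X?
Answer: -515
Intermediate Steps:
w(X) = 50 - X (w(X) = -4 + (54 - X) = 50 - X)
(-303*29 + w(-44)) + 8178 = (-303*29 + (50 - 1*(-44))) + 8178 = (-8787 + (50 + 44)) + 8178 = (-8787 + 94) + 8178 = -8693 + 8178 = -515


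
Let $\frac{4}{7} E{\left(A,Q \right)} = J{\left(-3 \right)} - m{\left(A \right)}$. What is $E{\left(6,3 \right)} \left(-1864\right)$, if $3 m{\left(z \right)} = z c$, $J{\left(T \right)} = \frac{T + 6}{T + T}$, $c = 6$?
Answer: $40775$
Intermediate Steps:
$J{\left(T \right)} = \frac{6 + T}{2 T}$
$m{\left(z \right)} = 2 z$ ($m{\left(z \right)} = \frac{z 6}{3} = \frac{6 z}{3} = 2 z$)
$E{\left(A,Q \right)} = - \frac{7}{8} - \frac{7 A}{2}$ ($E{\left(A,Q \right)} = \frac{7 \left(\frac{6 - 3}{2 \left(-3\right)} - 2 A\right)}{4} = \frac{7 \left(\frac{1}{2} \left(- \frac{1}{3}\right) 3 - 2 A\right)}{4} = \frac{7 \left(- \frac{1}{2} - 2 A\right)}{4} = - \frac{7}{8} - \frac{7 A}{2}$)
$E{\left(6,3 \right)} \left(-1864\right) = \left(- \frac{7}{8} - 21\right) \left(-1864\right) = \left(- \frac{175}{8}\right) \left(-1864\right) = 40775$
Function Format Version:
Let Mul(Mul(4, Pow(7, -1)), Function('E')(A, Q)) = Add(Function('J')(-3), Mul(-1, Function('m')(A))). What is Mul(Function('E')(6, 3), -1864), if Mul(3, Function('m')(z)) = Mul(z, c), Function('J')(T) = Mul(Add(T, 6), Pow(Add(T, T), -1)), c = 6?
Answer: 40775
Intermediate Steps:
Function('J')(T) = Mul(Rational(1, 2), Pow(T, -1), Add(6, T)) (Function('J')(T) = Mul(Add(6, T), Pow(Mul(2, T), -1)) = Mul(Add(6, T), Mul(Rational(1, 2), Pow(T, -1))) = Mul(Rational(1, 2), Pow(T, -1), Add(6, T)))
Function('m')(z) = Mul(2, z) (Function('m')(z) = Mul(Rational(1, 3), Mul(z, 6)) = Mul(Rational(1, 3), Mul(6, z)) = Mul(2, z))
Function('E')(A, Q) = Add(Rational(-7, 8), Mul(Rational(-7, 2), A)) (Function('E')(A, Q) = Mul(Rational(7, 4), Add(Mul(Rational(1, 2), Pow(-3, -1), Add(6, -3)), Mul(-1, Mul(2, A)))) = Mul(Rational(7, 4), Add(Mul(Rational(1, 2), Rational(-1, 3), 3), Mul(-2, A))) = Mul(Rational(7, 4), Add(Rational(-1, 2), Mul(-2, A))) = Add(Rational(-7, 8), Mul(Rational(-7, 2), A)))
Mul(Function('E')(6, 3), -1864) = Mul(Add(Rational(-7, 8), Mul(Rational(-7, 2), 6)), -1864) = Mul(Add(Rational(-7, 8), -21), -1864) = Mul(Rational(-175, 8), -1864) = 40775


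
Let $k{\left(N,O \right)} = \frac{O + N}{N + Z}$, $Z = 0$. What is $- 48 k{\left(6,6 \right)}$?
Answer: $-96$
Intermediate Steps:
$k{\left(N,O \right)} = \frac{N + O}{N}$ ($k{\left(N,O \right)} = \frac{O + N}{N + 0} = \frac{N + O}{N}$)
$- 48 k{\left(6,6 \right)} = - 48 \frac{6 + 6}{6} = - 48 \cdot \frac{1}{6} \cdot 12 = \left(-48\right) 2 = -96$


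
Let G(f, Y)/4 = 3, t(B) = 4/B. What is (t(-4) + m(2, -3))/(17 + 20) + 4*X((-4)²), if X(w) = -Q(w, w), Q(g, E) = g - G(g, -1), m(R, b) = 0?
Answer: -593/37 ≈ -16.027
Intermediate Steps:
G(f, Y) = 12 (G(f, Y) = 4*3 = 12)
Q(g, E) = -12 + g (Q(g, E) = g - 1*12 = g - 12 = -12 + g)
X(w) = 12 - w (X(w) = -(-12 + w) = 12 - w)
(t(-4) + m(2, -3))/(17 + 20) + 4*X((-4)²) = (4/(-4) + 0)/(17 + 20) + 4*(12 - 1*(-4)²) = (4*(-¼) + 0)/37 + 4*(12 - 1*16) = (-1 + 0)*(1/37) + 4*(12 - 16) = -1*1/37 + 4*(-4) = -1/37 - 16 = -593/37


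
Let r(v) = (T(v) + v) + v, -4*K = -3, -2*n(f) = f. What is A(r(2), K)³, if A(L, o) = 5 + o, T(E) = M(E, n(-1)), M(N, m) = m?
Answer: 12167/64 ≈ 190.11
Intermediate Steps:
n(f) = -f/2
T(E) = ½ (T(E) = -½*(-1) = ½)
K = ¾ (K = -¼*(-3) = ¾ ≈ 0.75000)
r(v) = ½ + 2*v (r(v) = (½ + v) + v = ½ + 2*v)
A(r(2), K)³ = (5 + ¾)³ = (23/4)³ = 12167/64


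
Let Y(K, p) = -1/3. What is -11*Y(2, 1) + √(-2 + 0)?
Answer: 11/3 + I*√2 ≈ 3.6667 + 1.4142*I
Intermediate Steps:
Y(K, p) = -⅓ (Y(K, p) = -1*⅓ = -⅓)
-11*Y(2, 1) + √(-2 + 0) = -11*(-⅓) + √(-2 + 0) = 11/3 + √(-2) = 11/3 + I*√2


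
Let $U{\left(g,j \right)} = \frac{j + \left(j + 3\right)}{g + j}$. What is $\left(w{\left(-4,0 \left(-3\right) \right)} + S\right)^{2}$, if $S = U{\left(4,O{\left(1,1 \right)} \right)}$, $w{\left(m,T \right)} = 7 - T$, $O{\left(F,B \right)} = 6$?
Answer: $\frac{289}{4} \approx 72.25$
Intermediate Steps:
$U{\left(g,j \right)} = \frac{3 + 2 j}{g + j}$ ($U{\left(g,j \right)} = \frac{j + \left(3 + j\right)}{g + j} = \frac{3 + 2 j}{g + j}$)
$S = \frac{3}{2}$ ($S = \frac{3 + 2 \cdot 6}{4 + 6} = \frac{3 + 12}{10} = \frac{1}{10} \cdot 15 = \frac{3}{2} \approx 1.5$)
$\left(w{\left(-4,0 \left(-3\right) \right)} + S\right)^{2} = \left(\left(7 - 0 \left(-3\right)\right) + \frac{3}{2}\right)^{2} = \left(\left(7 - 0\right) + \frac{3}{2}\right)^{2} = \left(\left(7 + 0\right) + \frac{3}{2}\right)^{2} = \left(7 + \frac{3}{2}\right)^{2} = \left(\frac{17}{2}\right)^{2} = \frac{289}{4}$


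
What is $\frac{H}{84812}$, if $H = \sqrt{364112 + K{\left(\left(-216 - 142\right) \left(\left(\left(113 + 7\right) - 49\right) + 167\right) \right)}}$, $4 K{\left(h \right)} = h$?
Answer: $\frac{\sqrt{342811}}{84812} \approx 0.0069035$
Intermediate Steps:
$K{\left(h \right)} = \frac{h}{4}$
$H = \sqrt{342811}$ ($H = \sqrt{364112 + \frac{\left(-216 - 142\right) \left(\left(\left(113 + 7\right) - 49\right) + 167\right)}{4}} = \sqrt{364112 + \frac{\left(-358\right) \left(\left(120 - 49\right) + 167\right)}{4}} = \sqrt{364112 + \frac{\left(-358\right) \left(71 + 167\right)}{4}} = \sqrt{364112 + \frac{\left(-358\right) 238}{4}} = \sqrt{364112 + \frac{1}{4} \left(-85204\right)} = \sqrt{364112 - 21301} = \sqrt{342811} \approx 585.5$)
$\frac{H}{84812} = \frac{\sqrt{342811}}{84812}$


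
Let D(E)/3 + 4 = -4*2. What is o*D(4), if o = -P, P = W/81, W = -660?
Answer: -880/3 ≈ -293.33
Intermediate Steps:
P = -220/27 (P = -660/81 = -660*1/81 = -220/27 ≈ -8.1481)
D(E) = -36 (D(E) = -12 + 3*(-4*2) = -12 + 3*(-8) = -12 - 24 = -36)
o = 220/27 (o = -1*(-220/27) = 220/27 ≈ 8.1481)
o*D(4) = (220/27)*(-36) = -880/3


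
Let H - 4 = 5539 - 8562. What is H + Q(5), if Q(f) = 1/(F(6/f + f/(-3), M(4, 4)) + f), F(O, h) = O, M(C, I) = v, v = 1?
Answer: -205277/68 ≈ -3018.8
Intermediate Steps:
H = -3019 (H = 4 + (5539 - 8562) = 4 - 3023 = -3019)
M(C, I) = 1
Q(f) = 1/(6/f + 2*f/3) (Q(f) = 1/((6/f + f/(-3)) + f) = 1/((6/f + f*(-⅓)) + f) = 1/((6/f - f/3) + f) = 1/(6/f + 2*f/3))
H + Q(5) = -3019 + (3/2)*5/(9 + 5²) = -3019 + (3/2)*5/(9 + 25) = -3019 + (3/2)*5/34 = -3019 + (3/2)*5*(1/34) = -3019 + 15/68 = -205277/68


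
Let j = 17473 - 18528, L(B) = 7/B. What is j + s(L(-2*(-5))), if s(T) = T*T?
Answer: -105451/100 ≈ -1054.5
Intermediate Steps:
s(T) = T**2
j = -1055
j + s(L(-2*(-5))) = -1055 + (7/((-2*(-5))))**2 = -1055 + (7/10)**2 = -1055 + 49/100 = -105451/100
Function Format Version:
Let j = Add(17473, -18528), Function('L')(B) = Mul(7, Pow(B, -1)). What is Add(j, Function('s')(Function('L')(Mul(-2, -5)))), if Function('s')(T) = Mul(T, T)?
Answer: Rational(-105451, 100) ≈ -1054.5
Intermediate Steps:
Function('s')(T) = Pow(T, 2)
j = -1055
Add(j, Function('s')(Function('L')(Mul(-2, -5)))) = Add(-1055, Pow(Mul(7, Pow(Mul(-2, -5), -1)), 2)) = Add(-1055, Pow(Mul(7, Pow(10, -1)), 2)) = Add(-1055, Pow(Mul(7, Rational(1, 10)), 2)) = Add(-1055, Pow(Rational(7, 10), 2)) = Add(-1055, Rational(49, 100)) = Rational(-105451, 100)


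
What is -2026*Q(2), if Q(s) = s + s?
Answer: -8104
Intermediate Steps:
Q(s) = 2*s
-2026*Q(2) = -4052*2 = -2026*4 = -8104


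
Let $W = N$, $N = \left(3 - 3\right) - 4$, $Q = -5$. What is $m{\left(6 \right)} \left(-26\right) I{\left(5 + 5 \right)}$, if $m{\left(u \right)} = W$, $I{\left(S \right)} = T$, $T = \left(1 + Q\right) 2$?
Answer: $-832$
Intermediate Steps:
$N = -4$ ($N = 0 - 4 = -4$)
$T = -8$ ($T = \left(1 - 5\right) 2 = \left(-4\right) 2 = -8$)
$I{\left(S \right)} = -8$
$W = -4$
$m{\left(u \right)} = -4$
$m{\left(6 \right)} \left(-26\right) I{\left(5 + 5 \right)} = \left(-4\right) \left(-26\right) \left(-8\right) = 104 \left(-8\right) = -832$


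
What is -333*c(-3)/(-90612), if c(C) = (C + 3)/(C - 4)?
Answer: 0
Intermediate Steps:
c(C) = (3 + C)/(-4 + C)
-333*c(-3)/(-90612) = -333*(3 - 3)/(-4 - 3)/(-90612) = -333*0/(-7)*(-1/90612) = -(-333)*0/7*(-1/90612) = -333*0*(-1/90612) = 0*(-1/90612) = 0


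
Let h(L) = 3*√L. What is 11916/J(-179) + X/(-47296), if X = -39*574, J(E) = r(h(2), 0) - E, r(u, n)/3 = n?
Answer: 283793115/4232992 ≈ 67.043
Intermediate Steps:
r(u, n) = 3*n
J(E) = -E (J(E) = 3*0 - E = 0 - E = -E)
X = -22386
11916/J(-179) + X/(-47296) = 11916/((-1*(-179))) - 22386/(-47296) = 11916/179 - 22386*(-1/47296) = 11916*(1/179) + 11193/23648 = 11916/179 + 11193/23648 = 283793115/4232992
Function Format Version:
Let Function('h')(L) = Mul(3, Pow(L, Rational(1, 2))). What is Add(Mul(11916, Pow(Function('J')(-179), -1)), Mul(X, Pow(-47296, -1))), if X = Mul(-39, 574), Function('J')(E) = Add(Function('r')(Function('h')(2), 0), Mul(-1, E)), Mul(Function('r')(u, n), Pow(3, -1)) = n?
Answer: Rational(283793115, 4232992) ≈ 67.043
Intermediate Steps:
Function('r')(u, n) = Mul(3, n)
Function('J')(E) = Mul(-1, E) (Function('J')(E) = Add(Mul(3, 0), Mul(-1, E)) = Add(0, Mul(-1, E)) = Mul(-1, E))
X = -22386
Add(Mul(11916, Pow(Function('J')(-179), -1)), Mul(X, Pow(-47296, -1))) = Add(Mul(11916, Pow(Mul(-1, -179), -1)), Mul(-22386, Pow(-47296, -1))) = Add(Mul(11916, Pow(179, -1)), Mul(-22386, Rational(-1, 47296))) = Add(Mul(11916, Rational(1, 179)), Rational(11193, 23648)) = Add(Rational(11916, 179), Rational(11193, 23648)) = Rational(283793115, 4232992)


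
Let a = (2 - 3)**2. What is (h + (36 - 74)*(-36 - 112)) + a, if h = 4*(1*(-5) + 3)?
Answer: 5617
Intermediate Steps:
h = -8 (h = 4*(-5 + 3) = 4*(-2) = -8)
a = 1 (a = (-1)**2 = 1)
(h + (36 - 74)*(-36 - 112)) + a = (-8 + (36 - 74)*(-36 - 112)) + 1 = (-8 - 38*(-148)) + 1 = (-8 + 5624) + 1 = 5616 + 1 = 5617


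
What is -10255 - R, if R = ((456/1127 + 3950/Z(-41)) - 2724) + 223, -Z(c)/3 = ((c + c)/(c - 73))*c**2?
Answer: -602230786744/77673967 ≈ -7753.3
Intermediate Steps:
Z(c) = -6*c**3/(-73 + c) (Z(c) = -3*(c + c)/(c - 73)*c**2 = -3*(2*c)/(-73 + c)*c**2 = -3*2*c/(-73 + c)*c**2 = -6*c**3/(-73 + c))
R = -194315744841/77673967 (R = ((456/1127 + 3950/((-6*(-41)**3/(-73 - 41)))) - 2724) + 223 = ((456*(1/1127) + 3950/((-6*(-68921)/(-114)))) - 2724) + 223 = ((456/1127 + 3950/((-6*(-68921)*(-1/114)))) - 2724) + 223 = ((456/1127 + 3950/(-68921/19)) - 2724) + 223 = ((456/1127 + 3950*(-19/68921)) - 2724) + 223 = ((456/1127 - 75050/68921) - 2724) + 223 = (-53153374/77673967 - 2724) + 223 = -211637039482/77673967 + 223 = -194315744841/77673967 ≈ -2501.7)
-10255 - R = -10255 - 1*(-194315744841/77673967) = -10255 + 194315744841/77673967 = -602230786744/77673967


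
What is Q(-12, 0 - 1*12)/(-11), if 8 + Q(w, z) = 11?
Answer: -3/11 ≈ -0.27273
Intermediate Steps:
Q(w, z) = 3 (Q(w, z) = -8 + 11 = 3)
Q(-12, 0 - 1*12)/(-11) = 3/(-11) = 3*(-1/11) = -3/11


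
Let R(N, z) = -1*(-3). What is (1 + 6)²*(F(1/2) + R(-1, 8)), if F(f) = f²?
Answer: 637/4 ≈ 159.25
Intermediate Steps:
R(N, z) = 3
(1 + 6)²*(F(1/2) + R(-1, 8)) = (1 + 6)²*((1/2)² + 3) = 7²*((½)² + 3) = 49*(¼ + 3) = 49*(13/4) = 637/4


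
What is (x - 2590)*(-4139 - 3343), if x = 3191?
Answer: -4496682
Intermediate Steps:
(x - 2590)*(-4139 - 3343) = (3191 - 2590)*(-4139 - 3343) = 601*(-7482) = -4496682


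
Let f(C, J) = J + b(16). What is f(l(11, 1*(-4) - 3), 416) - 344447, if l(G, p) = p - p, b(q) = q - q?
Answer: -344031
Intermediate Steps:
b(q) = 0
l(G, p) = 0
f(C, J) = J (f(C, J) = J + 0 = J)
f(l(11, 1*(-4) - 3), 416) - 344447 = 416 - 344447 = -344031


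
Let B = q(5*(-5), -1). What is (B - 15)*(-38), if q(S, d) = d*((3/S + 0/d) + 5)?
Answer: 18886/25 ≈ 755.44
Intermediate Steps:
q(S, d) = d*(5 + 3/S) (q(S, d) = d*((3/S + 0) + 5) = d*(3/S + 5) = d*(5 + 3/S))
B = -122/25 (B = -(3 + 5*(5*(-5)))/(5*(-5)) = -1*(3 + 5*(-25))/(-25) = -1*(-1/25)*(3 - 125) = -1*(-1/25)*(-122) = -122/25 ≈ -4.8800)
(B - 15)*(-38) = (-122/25 - 15)*(-38) = -497/25*(-38) = 18886/25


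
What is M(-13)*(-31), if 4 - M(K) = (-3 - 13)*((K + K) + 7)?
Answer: 9300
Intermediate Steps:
M(K) = 116 + 32*K (M(K) = 4 - (-3 - 13)*((K + K) + 7) = 4 - (-16)*(2*K + 7) = 4 - (-16)*(7 + 2*K) = 4 - (-112 - 32*K) = 4 + (112 + 32*K) = 116 + 32*K)
M(-13)*(-31) = (116 + 32*(-13))*(-31) = (116 - 416)*(-31) = -300*(-31) = 9300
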